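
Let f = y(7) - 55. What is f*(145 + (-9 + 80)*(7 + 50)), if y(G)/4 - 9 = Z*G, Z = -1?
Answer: -197024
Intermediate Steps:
y(G) = 36 - 4*G (y(G) = 36 + 4*(-G) = 36 - 4*G)
f = -47 (f = (36 - 4*7) - 55 = (36 - 28) - 55 = 8 - 55 = -47)
f*(145 + (-9 + 80)*(7 + 50)) = -47*(145 + (-9 + 80)*(7 + 50)) = -47*(145 + 71*57) = -47*(145 + 4047) = -47*4192 = -197024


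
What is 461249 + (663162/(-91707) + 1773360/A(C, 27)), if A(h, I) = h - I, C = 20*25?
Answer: 611215251401/1314467 ≈ 4.6499e+5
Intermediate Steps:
C = 500
461249 + (663162/(-91707) + 1773360/A(C, 27)) = 461249 + (663162/(-91707) + 1773360/(500 - 1*27)) = 461249 + (663162*(-1/91707) + 1773360/(500 - 27)) = 461249 + (-221054/30569 + 1773360/473) = 461249 + 4918662118/1314467 = 611215251401/1314467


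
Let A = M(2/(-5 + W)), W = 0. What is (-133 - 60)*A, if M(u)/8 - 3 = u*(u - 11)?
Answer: -291816/25 ≈ -11673.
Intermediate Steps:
M(u) = 24 + 8*u*(-11 + u) (M(u) = 24 + 8*(u*(u - 11)) = 24 + 8*(u*(-11 + u)) = 24 + 8*u*(-11 + u))
A = 1512/25 (A = 24 - 88*2/(-5 + 0) + 8*(2/(-5 + 0))**2 = 24 - 88*2/(-5) + 8*(2/(-5))**2 = 24 - (-88)*2/5 + 8*(-1/5*2)**2 = 24 - 88*(-2/5) + 8*(-2/5)**2 = 24 + 176/5 + 8*(4/25) = 24 + 176/5 + 32/25 = 1512/25 ≈ 60.480)
(-133 - 60)*A = (-133 - 60)*(1512/25) = -193*1512/25 = -291816/25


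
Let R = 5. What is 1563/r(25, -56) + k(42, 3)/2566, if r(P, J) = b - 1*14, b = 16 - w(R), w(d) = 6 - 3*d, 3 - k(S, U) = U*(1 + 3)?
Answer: 4010559/28226 ≈ 142.09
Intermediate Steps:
k(S, U) = 3 - 4*U (k(S, U) = 3 - U*(1 + 3) = 3 - U*4 = 3 - 4*U)
b = 25 (b = 16 - (6 - 3*5) = 16 - (6 - 15) = 16 - 1*(-9) = 16 + 9 = 25)
r(P, J) = 11 (r(P, J) = 25 - 1*14 = 25 - 14 = 11)
1563/r(25, -56) + k(42, 3)/2566 = 1563/11 + (3 - 4*3)/2566 = 1563*(1/11) + (3 - 12)*(1/2566) = 1563/11 - 9*1/2566 = 1563/11 - 9/2566 = 4010559/28226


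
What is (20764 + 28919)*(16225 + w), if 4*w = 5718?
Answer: 1754257047/2 ≈ 8.7713e+8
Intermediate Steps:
w = 2859/2 (w = (1/4)*5718 = 2859/2 ≈ 1429.5)
(20764 + 28919)*(16225 + w) = (20764 + 28919)*(16225 + 2859/2) = 49683*(35309/2) = 1754257047/2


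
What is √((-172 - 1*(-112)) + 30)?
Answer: I*√30 ≈ 5.4772*I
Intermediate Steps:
√((-172 - 1*(-112)) + 30) = √((-172 + 112) + 30) = √(-60 + 30) = √(-30) = I*√30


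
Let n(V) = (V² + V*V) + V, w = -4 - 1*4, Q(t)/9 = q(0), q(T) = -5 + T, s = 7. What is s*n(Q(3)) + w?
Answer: 28027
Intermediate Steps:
Q(t) = -45 (Q(t) = 9*(-5 + 0) = 9*(-5) = -45)
w = -8 (w = -4 - 4 = -8)
n(V) = V + 2*V² (n(V) = (V² + V²) + V = 2*V² + V = V + 2*V²)
s*n(Q(3)) + w = 7*(-45*(1 + 2*(-45))) - 8 = 7*(-45*(1 - 90)) - 8 = 7*(-45*(-89)) - 8 = 7*4005 - 8 = 28035 - 8 = 28027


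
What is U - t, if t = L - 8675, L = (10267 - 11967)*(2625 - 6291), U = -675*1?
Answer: -6224200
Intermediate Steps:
U = -675
L = 6232200 (L = -1700*(-3666) = 6232200)
t = 6223525 (t = 6232200 - 8675 = 6223525)
U - t = -675 - 1*6223525 = -675 - 6223525 = -6224200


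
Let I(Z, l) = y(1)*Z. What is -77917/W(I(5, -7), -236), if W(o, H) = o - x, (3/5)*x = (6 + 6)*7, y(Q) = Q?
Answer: 77917/135 ≈ 577.16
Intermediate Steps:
x = 140 (x = 5*((6 + 6)*7)/3 = 5*(12*7)/3 = (5/3)*84 = 140)
I(Z, l) = Z (I(Z, l) = 1*Z = Z)
W(o, H) = -140 + o (W(o, H) = o - 1*140 = o - 140 = -140 + o)
-77917/W(I(5, -7), -236) = -77917/(-140 + 5) = -77917/(-135) = -77917*(-1/135) = 77917/135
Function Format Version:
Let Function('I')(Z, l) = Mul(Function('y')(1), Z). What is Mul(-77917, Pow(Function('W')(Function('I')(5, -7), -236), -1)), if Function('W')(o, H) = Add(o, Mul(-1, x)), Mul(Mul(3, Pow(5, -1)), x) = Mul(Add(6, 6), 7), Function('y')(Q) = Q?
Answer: Rational(77917, 135) ≈ 577.16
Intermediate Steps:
x = 140 (x = Mul(Rational(5, 3), Mul(Add(6, 6), 7)) = Mul(Rational(5, 3), Mul(12, 7)) = Mul(Rational(5, 3), 84) = 140)
Function('I')(Z, l) = Z (Function('I')(Z, l) = Mul(1, Z) = Z)
Function('W')(o, H) = Add(-140, o) (Function('W')(o, H) = Add(o, Mul(-1, 140)) = Add(o, -140) = Add(-140, o))
Mul(-77917, Pow(Function('W')(Function('I')(5, -7), -236), -1)) = Mul(-77917, Pow(Add(-140, 5), -1)) = Mul(-77917, Pow(-135, -1)) = Mul(-77917, Rational(-1, 135)) = Rational(77917, 135)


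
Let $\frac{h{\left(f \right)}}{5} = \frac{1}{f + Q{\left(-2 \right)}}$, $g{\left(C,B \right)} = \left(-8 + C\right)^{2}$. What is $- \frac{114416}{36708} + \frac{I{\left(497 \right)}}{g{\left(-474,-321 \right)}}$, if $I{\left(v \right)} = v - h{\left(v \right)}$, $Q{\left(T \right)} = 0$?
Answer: $- \frac{117874818043}{37843662927} \approx -3.1148$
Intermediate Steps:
$h{\left(f \right)} = \frac{5}{f}$ ($h{\left(f \right)} = \frac{5}{f + 0} = \frac{5}{f}$)
$I{\left(v \right)} = v - \frac{5}{v}$
$- \frac{114416}{36708} + \frac{I{\left(497 \right)}}{g{\left(-474,-321 \right)}} = - \frac{114416}{36708} + \frac{497 - \frac{5}{497}}{\left(-8 - 474\right)^{2}} = \left(-114416\right) \frac{1}{36708} + \frac{497 - \frac{5}{497}}{\left(-482\right)^{2}} = - \frac{28604}{9177} + \frac{497 - \frac{5}{497}}{232324} = - \frac{28604}{9177} + \frac{247004}{497} \cdot \frac{1}{232324} = - \frac{28604}{9177} + \frac{61751}{28866257} = - \frac{117874818043}{37843662927}$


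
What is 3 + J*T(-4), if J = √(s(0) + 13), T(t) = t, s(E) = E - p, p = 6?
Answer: 3 - 4*√7 ≈ -7.5830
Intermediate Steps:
s(E) = -6 + E (s(E) = E - 1*6 = E - 6 = -6 + E)
J = √7 (J = √((-6 + 0) + 13) = √(-6 + 13) = √7 ≈ 2.6458)
3 + J*T(-4) = 3 + √7*(-4) = 3 - 4*√7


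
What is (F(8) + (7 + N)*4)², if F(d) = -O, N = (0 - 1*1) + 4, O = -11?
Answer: 2601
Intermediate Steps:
N = 3 (N = (0 - 1) + 4 = -1 + 4 = 3)
F(d) = 11 (F(d) = -1*(-11) = 11)
(F(8) + (7 + N)*4)² = (11 + (7 + 3)*4)² = (11 + 10*4)² = (11 + 40)² = 51² = 2601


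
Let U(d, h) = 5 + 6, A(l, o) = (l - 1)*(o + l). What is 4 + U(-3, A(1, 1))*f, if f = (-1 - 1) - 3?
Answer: -51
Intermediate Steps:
A(l, o) = (-1 + l)*(l + o)
U(d, h) = 11
f = -5 (f = -2 - 3 = -5)
4 + U(-3, A(1, 1))*f = 4 + 11*(-5) = 4 - 55 = -51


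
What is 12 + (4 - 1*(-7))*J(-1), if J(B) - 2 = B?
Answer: 23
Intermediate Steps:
J(B) = 2 + B
12 + (4 - 1*(-7))*J(-1) = 12 + (4 - 1*(-7))*(2 - 1) = 12 + (4 + 7)*1 = 12 + 11*1 = 12 + 11 = 23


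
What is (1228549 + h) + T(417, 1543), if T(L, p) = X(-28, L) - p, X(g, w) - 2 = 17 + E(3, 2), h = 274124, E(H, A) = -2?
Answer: 1501147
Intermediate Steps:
X(g, w) = 17 (X(g, w) = 2 + (17 - 2) = 2 + 15 = 17)
T(L, p) = 17 - p
(1228549 + h) + T(417, 1543) = (1228549 + 274124) + (17 - 1*1543) = 1502673 + (17 - 1543) = 1502673 - 1526 = 1501147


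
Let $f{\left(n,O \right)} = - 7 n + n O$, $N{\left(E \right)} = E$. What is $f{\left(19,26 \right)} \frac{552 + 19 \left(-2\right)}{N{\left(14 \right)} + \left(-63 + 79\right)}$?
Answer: $\frac{92777}{15} \approx 6185.1$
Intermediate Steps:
$f{\left(n,O \right)} = - 7 n + O n$
$f{\left(19,26 \right)} \frac{552 + 19 \left(-2\right)}{N{\left(14 \right)} + \left(-63 + 79\right)} = 19 \left(-7 + 26\right) \frac{552 + 19 \left(-2\right)}{14 + \left(-63 + 79\right)} = 19 \cdot 19 \frac{552 - 38}{14 + 16} = 361 \cdot \frac{514}{30} = 361 \cdot 514 \cdot \frac{1}{30} = 361 \cdot \frac{257}{15} = \frac{92777}{15}$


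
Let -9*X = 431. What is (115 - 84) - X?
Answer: 710/9 ≈ 78.889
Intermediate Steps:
X = -431/9 (X = -1/9*431 = -431/9 ≈ -47.889)
(115 - 84) - X = (115 - 84) - 1*(-431/9) = 31 + 431/9 = 710/9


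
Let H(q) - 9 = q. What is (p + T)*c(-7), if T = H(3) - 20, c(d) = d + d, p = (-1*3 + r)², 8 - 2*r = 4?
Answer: 98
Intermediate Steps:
H(q) = 9 + q
r = 2 (r = 4 - ½*4 = 4 - 2 = 2)
p = 1 (p = (-1*3 + 2)² = (-3 + 2)² = (-1)² = 1)
c(d) = 2*d
T = -8 (T = (9 + 3) - 20 = 12 - 20 = -8)
(p + T)*c(-7) = (1 - 8)*(2*(-7)) = -7*(-14) = 98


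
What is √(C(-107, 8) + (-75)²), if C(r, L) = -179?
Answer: √5446 ≈ 73.797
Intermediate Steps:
√(C(-107, 8) + (-75)²) = √(-179 + (-75)²) = √(-179 + 5625) = √5446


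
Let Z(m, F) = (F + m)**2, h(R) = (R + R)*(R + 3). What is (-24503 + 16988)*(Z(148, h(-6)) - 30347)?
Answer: -26370135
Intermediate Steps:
h(R) = 2*R*(3 + R) (h(R) = (2*R)*(3 + R) = 2*R*(3 + R))
(-24503 + 16988)*(Z(148, h(-6)) - 30347) = (-24503 + 16988)*((2*(-6)*(3 - 6) + 148)**2 - 30347) = -7515*((2*(-6)*(-3) + 148)**2 - 30347) = -7515*((36 + 148)**2 - 30347) = -7515*(184**2 - 30347) = -7515*(33856 - 30347) = -7515*3509 = -26370135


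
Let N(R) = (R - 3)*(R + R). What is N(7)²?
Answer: 3136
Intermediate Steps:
N(R) = 2*R*(-3 + R) (N(R) = (-3 + R)*(2*R) = 2*R*(-3 + R))
N(7)² = (2*7*(-3 + 7))² = (2*7*4)² = 56² = 3136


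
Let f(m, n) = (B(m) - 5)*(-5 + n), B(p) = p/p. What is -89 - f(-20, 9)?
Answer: -73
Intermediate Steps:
B(p) = 1
f(m, n) = 20 - 4*n (f(m, n) = (1 - 5)*(-5 + n) = -4*(-5 + n) = 20 - 4*n)
-89 - f(-20, 9) = -89 - (20 - 4*9) = -89 - (20 - 36) = -89 - 1*(-16) = -89 + 16 = -73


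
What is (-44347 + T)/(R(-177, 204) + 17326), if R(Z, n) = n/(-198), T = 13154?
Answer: -1029369/571724 ≈ -1.8005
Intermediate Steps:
R(Z, n) = -n/198 (R(Z, n) = n*(-1/198) = -n/198)
(-44347 + T)/(R(-177, 204) + 17326) = (-44347 + 13154)/(-1/198*204 + 17326) = -31193/(-34/33 + 17326) = -31193/571724/33 = -31193*33/571724 = -1029369/571724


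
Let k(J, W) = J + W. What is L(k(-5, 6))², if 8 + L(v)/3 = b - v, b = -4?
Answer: 1521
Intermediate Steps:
L(v) = -36 - 3*v (L(v) = -24 + 3*(-4 - v) = -24 + (-12 - 3*v) = -36 - 3*v)
L(k(-5, 6))² = (-36 - 3*(-5 + 6))² = (-36 - 3*1)² = (-36 - 3)² = (-39)² = 1521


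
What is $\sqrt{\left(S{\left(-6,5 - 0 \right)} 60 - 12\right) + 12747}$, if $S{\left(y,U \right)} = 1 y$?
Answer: $15 \sqrt{55} \approx 111.24$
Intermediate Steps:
$S{\left(y,U \right)} = y$
$\sqrt{\left(S{\left(-6,5 - 0 \right)} 60 - 12\right) + 12747} = \sqrt{\left(\left(-6\right) 60 - 12\right) + 12747} = \sqrt{\left(-360 - 12\right) + 12747} = \sqrt{-372 + 12747} = \sqrt{12375} = 15 \sqrt{55}$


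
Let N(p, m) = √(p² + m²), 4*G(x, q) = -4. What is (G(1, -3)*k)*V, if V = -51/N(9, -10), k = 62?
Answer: 3162*√181/181 ≈ 235.03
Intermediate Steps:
G(x, q) = -1 (G(x, q) = (¼)*(-4) = -1)
N(p, m) = √(m² + p²)
V = -51*√181/181 (V = -51/√((-10)² + 9²) = -51/√(100 + 81) = -51*√181/181 ≈ -3.7908)
(G(1, -3)*k)*V = (-1*62)*(-51*√181/181) = -(-3162)*√181/181 = 3162*√181/181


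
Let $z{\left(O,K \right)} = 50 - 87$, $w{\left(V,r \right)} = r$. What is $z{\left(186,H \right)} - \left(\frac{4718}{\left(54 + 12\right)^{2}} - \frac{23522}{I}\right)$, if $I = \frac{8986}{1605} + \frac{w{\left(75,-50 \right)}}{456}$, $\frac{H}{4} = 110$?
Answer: $\frac{2064536798845}{486101286} \approx 4247.1$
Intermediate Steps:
$H = 440$ ($H = 4 \cdot 110 = 440$)
$z{\left(O,K \right)} = -37$ ($z{\left(O,K \right)} = 50 - 87 = -37$)
$I = \frac{223187}{40660}$ ($I = \frac{8986}{1605} - \frac{50}{456} = 8986 \cdot \frac{1}{1605} - \frac{25}{228} = \frac{8986}{1605} - \frac{25}{228} = \frac{223187}{40660} \approx 5.4891$)
$z{\left(186,H \right)} - \left(\frac{4718}{\left(54 + 12\right)^{2}} - \frac{23522}{I}\right) = -37 - \left(\frac{4718}{\left(54 + 12\right)^{2}} - \frac{23522}{\frac{223187}{40660}}\right) = -37 - \left(\frac{4718}{66^{2}} - \frac{956404520}{223187}\right) = -37 - \left(\frac{4718}{4356} - \frac{956404520}{223187}\right) = -37 - \left(4718 \cdot \frac{1}{4356} - \frac{956404520}{223187}\right) = -37 - \left(\frac{2359}{2178} - \frac{956404520}{223187}\right) = -37 - - \frac{2082522546427}{486101286} = -37 + \frac{2082522546427}{486101286} = \frac{2064536798845}{486101286}$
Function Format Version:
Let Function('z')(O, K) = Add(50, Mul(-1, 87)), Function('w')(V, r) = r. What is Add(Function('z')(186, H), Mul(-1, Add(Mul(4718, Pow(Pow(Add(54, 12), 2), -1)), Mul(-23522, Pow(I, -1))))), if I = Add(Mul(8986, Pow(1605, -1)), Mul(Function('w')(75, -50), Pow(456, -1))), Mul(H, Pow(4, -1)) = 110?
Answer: Rational(2064536798845, 486101286) ≈ 4247.1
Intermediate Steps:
H = 440 (H = Mul(4, 110) = 440)
Function('z')(O, K) = -37 (Function('z')(O, K) = Add(50, -87) = -37)
I = Rational(223187, 40660) (I = Add(Mul(8986, Pow(1605, -1)), Mul(-50, Pow(456, -1))) = Add(Mul(8986, Rational(1, 1605)), Mul(-50, Rational(1, 456))) = Add(Rational(8986, 1605), Rational(-25, 228)) = Rational(223187, 40660) ≈ 5.4891)
Add(Function('z')(186, H), Mul(-1, Add(Mul(4718, Pow(Pow(Add(54, 12), 2), -1)), Mul(-23522, Pow(I, -1))))) = Add(-37, Mul(-1, Add(Mul(4718, Pow(Pow(Add(54, 12), 2), -1)), Mul(-23522, Pow(Rational(223187, 40660), -1))))) = Add(-37, Mul(-1, Add(Mul(4718, Pow(Pow(66, 2), -1)), Mul(-23522, Rational(40660, 223187))))) = Add(-37, Mul(-1, Add(Mul(4718, Pow(4356, -1)), Rational(-956404520, 223187)))) = Add(-37, Mul(-1, Add(Mul(4718, Rational(1, 4356)), Rational(-956404520, 223187)))) = Add(-37, Mul(-1, Add(Rational(2359, 2178), Rational(-956404520, 223187)))) = Add(-37, Mul(-1, Rational(-2082522546427, 486101286))) = Add(-37, Rational(2082522546427, 486101286)) = Rational(2064536798845, 486101286)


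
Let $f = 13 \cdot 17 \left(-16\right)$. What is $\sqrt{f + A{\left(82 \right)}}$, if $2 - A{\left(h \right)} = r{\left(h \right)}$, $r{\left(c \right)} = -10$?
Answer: $2 i \sqrt{881} \approx 59.363 i$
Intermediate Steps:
$A{\left(h \right)} = 12$ ($A{\left(h \right)} = 2 - -10 = 2 + 10 = 12$)
$f = -3536$ ($f = 221 \left(-16\right) = -3536$)
$\sqrt{f + A{\left(82 \right)}} = \sqrt{-3536 + 12} = \sqrt{-3524} = 2 i \sqrt{881}$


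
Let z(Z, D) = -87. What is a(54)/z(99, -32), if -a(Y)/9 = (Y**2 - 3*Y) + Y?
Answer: 8424/29 ≈ 290.48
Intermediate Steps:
a(Y) = -9*Y**2 + 18*Y (a(Y) = -9*((Y**2 - 3*Y) + Y) = -9*(Y**2 - 2*Y) = -9*Y**2 + 18*Y)
a(54)/z(99, -32) = (9*54*(2 - 1*54))/(-87) = (9*54*(2 - 54))*(-1/87) = (9*54*(-52))*(-1/87) = -25272*(-1/87) = 8424/29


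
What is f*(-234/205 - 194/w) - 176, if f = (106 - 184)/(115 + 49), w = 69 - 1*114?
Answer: -4475852/25215 ≈ -177.51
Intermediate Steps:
w = -45 (w = 69 - 114 = -45)
f = -39/82 (f = -78/164 = -78*1/164 = -39/82 ≈ -0.47561)
f*(-234/205 - 194/w) - 176 = -39*(-234/205 - 194/(-45))/82 - 176 = -39*(-234*1/205 - 194*(-1/45))/82 - 176 = -39*(-234/205 + 194/45)/82 - 176 = -39/82*5848/1845 - 176 = -38012/25215 - 176 = -4475852/25215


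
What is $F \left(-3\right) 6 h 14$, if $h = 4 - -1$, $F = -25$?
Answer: $31500$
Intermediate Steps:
$h = 5$ ($h = 4 + 1 = 5$)
$F \left(-3\right) 6 h 14 = - 25 \left(-3\right) 6 \cdot 5 \cdot 14 = - 25 \left(\left(-18\right) 5\right) 14 = \left(-25\right) \left(-90\right) 14 = 2250 \cdot 14 = 31500$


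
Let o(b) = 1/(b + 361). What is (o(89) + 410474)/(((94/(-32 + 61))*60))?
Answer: 5356685729/2538000 ≈ 2110.6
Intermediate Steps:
o(b) = 1/(361 + b)
(o(89) + 410474)/(((94/(-32 + 61))*60)) = (1/(361 + 89) + 410474)/(((94/(-32 + 61))*60)) = (1/450 + 410474)/(((94/29)*60)) = (1/450 + 410474)/((((1/29)*94)*60)) = 184713301/(450*(((94/29)*60))) = 184713301/(450*(5640/29)) = (184713301/450)*(29/5640) = 5356685729/2538000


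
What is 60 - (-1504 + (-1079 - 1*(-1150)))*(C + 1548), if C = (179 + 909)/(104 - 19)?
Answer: 11183432/5 ≈ 2.2367e+6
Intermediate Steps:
C = 64/5 (C = 1088/85 = 1088*(1/85) = 64/5 ≈ 12.800)
60 - (-1504 + (-1079 - 1*(-1150)))*(C + 1548) = 60 - (-1504 + (-1079 - 1*(-1150)))*(64/5 + 1548) = 60 - (-1504 + (-1079 + 1150))*7804/5 = 60 - (-1504 + 71)*7804/5 = 60 - (-1433)*7804/5 = 60 - 1*(-11183132/5) = 60 + 11183132/5 = 11183432/5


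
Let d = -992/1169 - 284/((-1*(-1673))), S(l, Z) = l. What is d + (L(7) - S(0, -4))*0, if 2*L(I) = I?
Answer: -284516/279391 ≈ -1.0183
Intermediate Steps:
L(I) = I/2
d = -284516/279391 (d = -992*1/1169 - 284/1673 = -992/1169 - 284*1/1673 = -992/1169 - 284/1673 = -284516/279391 ≈ -1.0183)
d + (L(7) - S(0, -4))*0 = -284516/279391 + ((1/2)*7 - 1*0)*0 = -284516/279391 + (7/2 + 0)*0 = -284516/279391 + (7/2)*0 = -284516/279391 + 0 = -284516/279391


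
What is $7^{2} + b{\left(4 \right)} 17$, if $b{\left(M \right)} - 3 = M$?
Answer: $168$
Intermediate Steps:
$b{\left(M \right)} = 3 + M$
$7^{2} + b{\left(4 \right)} 17 = 7^{2} + \left(3 + 4\right) 17 = 49 + 7 \cdot 17 = 49 + 119 = 168$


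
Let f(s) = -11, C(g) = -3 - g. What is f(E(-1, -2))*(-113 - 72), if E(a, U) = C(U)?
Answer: 2035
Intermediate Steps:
E(a, U) = -3 - U
f(E(-1, -2))*(-113 - 72) = -11*(-113 - 72) = -11*(-185) = 2035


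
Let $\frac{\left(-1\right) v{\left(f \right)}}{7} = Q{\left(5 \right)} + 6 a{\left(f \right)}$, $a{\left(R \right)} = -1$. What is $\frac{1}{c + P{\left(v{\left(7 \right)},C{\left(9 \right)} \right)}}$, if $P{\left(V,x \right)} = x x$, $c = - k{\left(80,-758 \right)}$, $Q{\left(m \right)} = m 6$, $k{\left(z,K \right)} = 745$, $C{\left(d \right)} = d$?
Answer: $- \frac{1}{664} \approx -0.001506$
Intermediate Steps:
$Q{\left(m \right)} = 6 m$
$c = -745$ ($c = \left(-1\right) 745 = -745$)
$v{\left(f \right)} = -168$ ($v{\left(f \right)} = - 7 \left(6 \cdot 5 + 6 \left(-1\right)\right) = - 7 \left(30 - 6\right) = \left(-7\right) 24 = -168$)
$P{\left(V,x \right)} = x^{2}$
$\frac{1}{c + P{\left(v{\left(7 \right)},C{\left(9 \right)} \right)}} = \frac{1}{-745 + 9^{2}} = \frac{1}{-745 + 81} = \frac{1}{-664} = - \frac{1}{664}$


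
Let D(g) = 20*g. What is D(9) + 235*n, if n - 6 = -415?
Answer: -95935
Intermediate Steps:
n = -409 (n = 6 - 415 = -409)
D(9) + 235*n = 20*9 + 235*(-409) = 180 - 96115 = -95935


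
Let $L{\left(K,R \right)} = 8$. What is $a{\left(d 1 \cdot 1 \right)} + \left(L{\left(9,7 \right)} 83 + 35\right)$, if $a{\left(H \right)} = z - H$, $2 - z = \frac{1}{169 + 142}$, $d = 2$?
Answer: $\frac{217388}{311} \approx 699.0$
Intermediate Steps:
$z = \frac{621}{311}$ ($z = 2 - \frac{1}{169 + 142} = 2 - \frac{1}{311} = \frac{621}{311} \approx 1.9968$)
$a{\left(H \right)} = \frac{621}{311} - H$
$a{\left(d 1 \cdot 1 \right)} + \left(L{\left(9,7 \right)} 83 + 35\right) = \left(\frac{621}{311} - 2 \cdot 1 \cdot 1\right) + \left(8 \cdot 83 + 35\right) = \left(\frac{621}{311} - 2 \cdot 1\right) + \left(664 + 35\right) = \left(\frac{621}{311} - 2\right) + 699 = - \frac{1}{311} + 699 = \frac{217388}{311}$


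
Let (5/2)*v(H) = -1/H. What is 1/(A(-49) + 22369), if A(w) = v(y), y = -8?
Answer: 20/447381 ≈ 4.4705e-5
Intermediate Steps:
v(H) = -2/(5*H) (v(H) = 2*(-1/H)/5 = -2/(5*H))
A(w) = 1/20 (A(w) = -⅖/(-8) = -⅖*(-⅛) = 1/20)
1/(A(-49) + 22369) = 1/(1/20 + 22369) = 1/(447381/20) = 20/447381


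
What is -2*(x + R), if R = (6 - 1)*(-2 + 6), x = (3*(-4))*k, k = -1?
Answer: -64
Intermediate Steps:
x = 12 (x = (3*(-4))*(-1) = -12*(-1) = 12)
R = 20 (R = 5*4 = 20)
-2*(x + R) = -2*(12 + 20) = -2*32 = -64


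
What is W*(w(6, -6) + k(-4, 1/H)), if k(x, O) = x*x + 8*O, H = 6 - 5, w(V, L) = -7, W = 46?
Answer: 782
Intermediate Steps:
H = 1
k(x, O) = x² + 8*O
W*(w(6, -6) + k(-4, 1/H)) = 46*(-7 + ((-4)² + 8*(1/1))) = 46*(-7 + (16 + 8*(1*1))) = 46*(-7 + (16 + 8*1)) = 46*(-7 + (16 + 8)) = 46*(-7 + 24) = 46*17 = 782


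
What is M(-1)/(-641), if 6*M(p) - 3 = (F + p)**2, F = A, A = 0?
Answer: -2/1923 ≈ -0.0010400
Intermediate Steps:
F = 0
M(p) = 1/2 + p**2/6 (M(p) = 1/2 + (0 + p)**2/6 = 1/2 + p**2/6)
M(-1)/(-641) = (1/2 + (1/6)*(-1)**2)/(-641) = (1/2 + (1/6)*1)*(-1/641) = (1/2 + 1/6)*(-1/641) = (2/3)*(-1/641) = -2/1923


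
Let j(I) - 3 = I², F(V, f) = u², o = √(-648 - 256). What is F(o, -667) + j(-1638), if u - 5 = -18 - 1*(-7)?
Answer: 2683083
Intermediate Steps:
u = -6 (u = 5 + (-18 - 1*(-7)) = 5 + (-18 + 7) = 5 - 11 = -6)
o = 2*I*√226 (o = √(-904) = 2*I*√226 ≈ 30.067*I)
F(V, f) = 36 (F(V, f) = (-6)² = 36)
j(I) = 3 + I²
F(o, -667) + j(-1638) = 36 + (3 + (-1638)²) = 36 + (3 + 2683044) = 36 + 2683047 = 2683083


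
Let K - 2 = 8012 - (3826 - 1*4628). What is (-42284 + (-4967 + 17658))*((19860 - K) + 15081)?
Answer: -773117125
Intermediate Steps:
K = 8816 (K = 2 + (8012 - (3826 - 1*4628)) = 2 + (8012 - (3826 - 4628)) = 2 + (8012 - 1*(-802)) = 2 + (8012 + 802) = 2 + 8814 = 8816)
(-42284 + (-4967 + 17658))*((19860 - K) + 15081) = (-42284 + (-4967 + 17658))*((19860 - 1*8816) + 15081) = (-42284 + 12691)*((19860 - 8816) + 15081) = -29593*(11044 + 15081) = -29593*26125 = -773117125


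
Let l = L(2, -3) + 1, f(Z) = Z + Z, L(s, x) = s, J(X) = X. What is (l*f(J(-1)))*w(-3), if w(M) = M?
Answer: 18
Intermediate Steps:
f(Z) = 2*Z
l = 3 (l = 2 + 1 = 3)
(l*f(J(-1)))*w(-3) = (3*(2*(-1)))*(-3) = (3*(-2))*(-3) = -6*(-3) = 18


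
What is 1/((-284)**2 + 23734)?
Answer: 1/104390 ≈ 9.5795e-6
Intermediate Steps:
1/((-284)**2 + 23734) = 1/(80656 + 23734) = 1/104390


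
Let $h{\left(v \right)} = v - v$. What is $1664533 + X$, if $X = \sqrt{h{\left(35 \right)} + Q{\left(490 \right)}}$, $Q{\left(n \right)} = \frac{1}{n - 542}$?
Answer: $1664533 + \frac{i \sqrt{13}}{26} \approx 1.6645 \cdot 10^{6} + 0.13867 i$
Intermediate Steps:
$h{\left(v \right)} = 0$
$Q{\left(n \right)} = \frac{1}{-542 + n}$
$X = \frac{i \sqrt{13}}{26}$ ($X = \sqrt{0 + \frac{1}{-542 + 490}} = \sqrt{0 + \frac{1}{-52}} = \sqrt{0 - \frac{1}{52}} = \sqrt{- \frac{1}{52}} = \frac{i \sqrt{13}}{26} \approx 0.13867 i$)
$1664533 + X = 1664533 + \frac{i \sqrt{13}}{26}$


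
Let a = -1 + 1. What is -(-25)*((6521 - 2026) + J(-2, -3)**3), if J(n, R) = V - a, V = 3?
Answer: 113050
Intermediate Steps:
a = 0
J(n, R) = 3 (J(n, R) = 3 - 1*0 = 3 + 0 = 3)
-(-25)*((6521 - 2026) + J(-2, -3)**3) = -(-25)*((6521 - 2026) + 3**3) = -(-25)*(4495 + 27) = -(-25)*4522 = -1*(-113050) = 113050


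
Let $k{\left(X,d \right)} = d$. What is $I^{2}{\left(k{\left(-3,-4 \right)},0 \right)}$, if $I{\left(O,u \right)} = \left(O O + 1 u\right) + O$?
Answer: $144$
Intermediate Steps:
$I{\left(O,u \right)} = O + u + O^{2}$ ($I{\left(O,u \right)} = \left(O^{2} + u\right) + O = \left(u + O^{2}\right) + O = O + u + O^{2}$)
$I^{2}{\left(k{\left(-3,-4 \right)},0 \right)} = \left(-4 + 0 + \left(-4\right)^{2}\right)^{2} = \left(-4 + 0 + 16\right)^{2} = 12^{2} = 144$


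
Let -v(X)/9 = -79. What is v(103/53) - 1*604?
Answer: 107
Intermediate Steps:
v(X) = 711 (v(X) = -9*(-79) = 711)
v(103/53) - 1*604 = 711 - 1*604 = 711 - 604 = 107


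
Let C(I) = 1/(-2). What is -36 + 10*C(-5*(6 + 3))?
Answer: -41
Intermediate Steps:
C(I) = -1/2
-36 + 10*C(-5*(6 + 3)) = -36 + 10*(-1/2) = -36 - 5 = -41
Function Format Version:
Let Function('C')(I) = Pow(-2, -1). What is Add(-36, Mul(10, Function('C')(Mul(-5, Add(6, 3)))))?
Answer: -41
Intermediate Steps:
Function('C')(I) = Rational(-1, 2)
Add(-36, Mul(10, Function('C')(Mul(-5, Add(6, 3))))) = Add(-36, Mul(10, Rational(-1, 2))) = Add(-36, -5) = -41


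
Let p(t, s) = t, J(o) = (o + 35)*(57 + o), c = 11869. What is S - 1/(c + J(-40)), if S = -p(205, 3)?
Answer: -2415721/11784 ≈ -205.00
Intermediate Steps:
J(o) = (35 + o)*(57 + o)
S = -205 (S = -1*205 = -205)
S - 1/(c + J(-40)) = -205 - 1/(11869 + (1995 + (-40)² + 92*(-40))) = -205 - 1/(11869 + (1995 + 1600 - 3680)) = -205 - 1/(11869 - 85) = -205 - 1/11784 = -2415721/11784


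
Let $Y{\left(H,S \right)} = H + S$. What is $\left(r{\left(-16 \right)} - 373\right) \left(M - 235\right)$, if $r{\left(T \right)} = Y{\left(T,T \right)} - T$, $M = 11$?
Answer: $87136$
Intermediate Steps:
$r{\left(T \right)} = T$ ($r{\left(T \right)} = \left(T + T\right) - T = 2 T - T = T$)
$\left(r{\left(-16 \right)} - 373\right) \left(M - 235\right) = \left(-16 - 373\right) \left(11 - 235\right) = \left(-389\right) \left(-224\right) = 87136$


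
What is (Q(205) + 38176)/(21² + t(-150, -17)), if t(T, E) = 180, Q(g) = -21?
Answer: 38155/621 ≈ 61.441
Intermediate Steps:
(Q(205) + 38176)/(21² + t(-150, -17)) = (-21 + 38176)/(21² + 180) = 38155/(441 + 180) = 38155/621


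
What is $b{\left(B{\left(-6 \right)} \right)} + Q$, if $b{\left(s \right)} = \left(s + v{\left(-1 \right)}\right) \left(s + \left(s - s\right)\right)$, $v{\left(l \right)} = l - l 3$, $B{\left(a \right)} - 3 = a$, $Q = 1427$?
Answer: $1430$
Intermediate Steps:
$B{\left(a \right)} = 3 + a$
$v{\left(l \right)} = - 2 l$ ($v{\left(l \right)} = l - 3 l = - 2 l$)
$b{\left(s \right)} = s \left(2 + s\right)$ ($b{\left(s \right)} = \left(s - -2\right) \left(s + \left(s - s\right)\right) = \left(s + 2\right) \left(s + 0\right) = \left(2 + s\right) s = s \left(2 + s\right)$)
$b{\left(B{\left(-6 \right)} \right)} + Q = \left(3 - 6\right) \left(2 + \left(3 - 6\right)\right) + 1427 = - 3 \left(2 - 3\right) + 1427 = \left(-3\right) \left(-1\right) + 1427 = 3 + 1427 = 1430$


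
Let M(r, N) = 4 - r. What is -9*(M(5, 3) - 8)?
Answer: 81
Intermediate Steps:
-9*(M(5, 3) - 8) = -9*((4 - 1*5) - 8) = -9*((4 - 5) - 8) = -9*(-1 - 8) = -9*(-9) = 81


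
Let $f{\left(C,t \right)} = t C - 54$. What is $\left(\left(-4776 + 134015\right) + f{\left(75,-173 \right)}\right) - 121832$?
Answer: $-5622$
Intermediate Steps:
$f{\left(C,t \right)} = -54 + C t$ ($f{\left(C,t \right)} = C t - 54 = -54 + C t$)
$\left(\left(-4776 + 134015\right) + f{\left(75,-173 \right)}\right) - 121832 = \left(\left(-4776 + 134015\right) + \left(-54 + 75 \left(-173\right)\right)\right) - 121832 = \left(129239 - 13029\right) - 121832 = 116210 - 121832 = -5622$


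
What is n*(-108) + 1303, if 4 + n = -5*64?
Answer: 36295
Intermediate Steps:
n = -324 (n = -4 - 5*64 = -4 - 320 = -324)
n*(-108) + 1303 = -324*(-108) + 1303 = 34992 + 1303 = 36295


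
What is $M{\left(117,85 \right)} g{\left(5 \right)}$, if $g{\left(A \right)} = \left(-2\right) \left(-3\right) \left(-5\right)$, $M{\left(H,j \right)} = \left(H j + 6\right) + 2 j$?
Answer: $-303630$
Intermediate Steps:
$M{\left(H,j \right)} = 6 + 2 j + H j$ ($M{\left(H,j \right)} = \left(6 + H j\right) + 2 j = 6 + 2 j + H j$)
$g{\left(A \right)} = -30$ ($g{\left(A \right)} = 6 \left(-5\right) = -30$)
$M{\left(117,85 \right)} g{\left(5 \right)} = \left(6 + 2 \cdot 85 + 117 \cdot 85\right) \left(-30\right) = \left(6 + 170 + 9945\right) \left(-30\right) = 10121 \left(-30\right) = -303630$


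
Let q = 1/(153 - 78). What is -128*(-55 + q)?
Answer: 527872/75 ≈ 7038.3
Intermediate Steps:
q = 1/75 ≈ 0.013333
-128*(-55 + q) = -128*(-55 + 1/75) = -128*(-4124/75) = 527872/75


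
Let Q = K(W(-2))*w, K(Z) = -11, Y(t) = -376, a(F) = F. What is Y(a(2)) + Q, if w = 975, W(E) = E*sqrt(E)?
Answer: -11101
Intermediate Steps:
W(E) = E**(3/2)
Q = -10725 (Q = -11*975 = -10725)
Y(a(2)) + Q = -376 - 10725 = -11101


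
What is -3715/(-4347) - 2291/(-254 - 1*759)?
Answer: 13722272/4403511 ≈ 3.1162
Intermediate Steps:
-3715/(-4347) - 2291/(-254 - 1*759) = -3715*(-1/4347) - 2291/(-254 - 759) = 3715/4347 - 2291/(-1013) = 3715/4347 - 2291*(-1/1013) = 3715/4347 + 2291/1013 = 13722272/4403511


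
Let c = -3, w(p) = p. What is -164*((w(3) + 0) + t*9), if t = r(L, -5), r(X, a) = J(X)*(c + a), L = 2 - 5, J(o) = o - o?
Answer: -492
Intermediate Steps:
J(o) = 0
L = -3
r(X, a) = 0 (r(X, a) = 0*(-3 + a) = 0)
t = 0
-164*((w(3) + 0) + t*9) = -164*((3 + 0) + 0*9) = -164*(3 + 0) = -164*3 = -492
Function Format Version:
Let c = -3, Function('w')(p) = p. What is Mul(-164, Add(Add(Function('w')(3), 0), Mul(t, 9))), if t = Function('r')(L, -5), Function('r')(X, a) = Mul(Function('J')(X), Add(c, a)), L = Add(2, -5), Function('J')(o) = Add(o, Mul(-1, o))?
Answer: -492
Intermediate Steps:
Function('J')(o) = 0
L = -3
Function('r')(X, a) = 0 (Function('r')(X, a) = Mul(0, Add(-3, a)) = 0)
t = 0
Mul(-164, Add(Add(Function('w')(3), 0), Mul(t, 9))) = Mul(-164, Add(Add(3, 0), Mul(0, 9))) = Mul(-164, Add(3, 0)) = Mul(-164, 3) = -492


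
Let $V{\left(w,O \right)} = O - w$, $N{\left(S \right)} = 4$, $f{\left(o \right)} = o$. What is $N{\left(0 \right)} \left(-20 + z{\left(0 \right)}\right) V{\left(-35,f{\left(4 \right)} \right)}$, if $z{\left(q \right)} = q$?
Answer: $-3120$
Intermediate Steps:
$N{\left(0 \right)} \left(-20 + z{\left(0 \right)}\right) V{\left(-35,f{\left(4 \right)} \right)} = 4 \left(-20 + 0\right) \left(4 - -35\right) = 4 \left(-20\right) \left(4 + 35\right) = \left(-80\right) 39 = -3120$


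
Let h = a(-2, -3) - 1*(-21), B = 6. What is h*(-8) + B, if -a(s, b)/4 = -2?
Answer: -226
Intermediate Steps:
a(s, b) = 8 (a(s, b) = -4*(-2) = 8)
h = 29 (h = 8 - 1*(-21) = 8 + 21 = 29)
h*(-8) + B = 29*(-8) + 6 = -232 + 6 = -226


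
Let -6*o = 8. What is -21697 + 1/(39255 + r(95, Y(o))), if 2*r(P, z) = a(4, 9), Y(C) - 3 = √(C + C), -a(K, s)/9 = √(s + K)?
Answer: -44578793901913/2054606349 + 2*√13/684868783 ≈ -21697.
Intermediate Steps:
o = -4/3 (o = -⅙*8 = -4/3 ≈ -1.3333)
a(K, s) = -9*√(K + s) (a(K, s) = -9*√(s + K) = -9*√(K + s))
Y(C) = 3 + √2*√C (Y(C) = 3 + √(C + C) = 3 + √(2*C) = 3 + √2*√C)
r(P, z) = -9*√13/2 (r(P, z) = (-9*√(4 + 9))/2 = (-9*√13)/2 = -9*√13/2)
-21697 + 1/(39255 + r(95, Y(o))) = -21697 + 1/(39255 - 9*√13/2)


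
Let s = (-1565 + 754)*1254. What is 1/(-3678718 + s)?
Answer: -1/4695712 ≈ -2.1296e-7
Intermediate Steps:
s = -1016994 (s = -811*1254 = -1016994)
1/(-3678718 + s) = 1/(-3678718 - 1016994) = 1/(-4695712) = -1/4695712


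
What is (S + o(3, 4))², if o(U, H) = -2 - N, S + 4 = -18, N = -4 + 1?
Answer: 441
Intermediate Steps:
N = -3
S = -22 (S = -4 - 18 = -22)
o(U, H) = 1 (o(U, H) = -2 - 1*(-3) = -2 + 3 = 1)
(S + o(3, 4))² = (-22 + 1)² = (-21)² = 441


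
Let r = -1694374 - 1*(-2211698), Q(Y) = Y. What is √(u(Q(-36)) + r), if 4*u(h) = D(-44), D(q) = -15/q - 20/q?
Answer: √1001539649/44 ≈ 719.25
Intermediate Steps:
r = 517324 (r = -1694374 + 2211698 = 517324)
D(q) = -35/q
u(h) = 35/176 (u(h) = (-35/(-44))/4 = (-35*(-1/44))/4 = (¼)*(35/44) = 35/176)
√(u(Q(-36)) + r) = √(35/176 + 517324) = √(91049059/176) = √1001539649/44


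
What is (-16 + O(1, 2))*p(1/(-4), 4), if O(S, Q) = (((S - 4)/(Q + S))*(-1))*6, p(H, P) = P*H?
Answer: 10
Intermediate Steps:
p(H, P) = H*P
O(S, Q) = -6*(-4 + S)/(Q + S) (O(S, Q) = (((-4 + S)/(Q + S))*(-1))*6 = -(-4 + S)/(Q + S)*6 = -6*(-4 + S)/(Q + S))
(-16 + O(1, 2))*p(1/(-4), 4) = (-16 + 6*(4 - 1*1)/(2 + 1))*((1/(-4))*4) = (-16 + 6*(4 - 1)/3)*((1*(-1/4))*4) = (-16 + 6*(1/3)*3)*(-1/4*4) = (-16 + 6)*(-1) = -10*(-1) = 10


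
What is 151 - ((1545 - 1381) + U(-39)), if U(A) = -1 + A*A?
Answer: -1533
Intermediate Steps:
U(A) = -1 + A²
151 - ((1545 - 1381) + U(-39)) = 151 - ((1545 - 1381) + (-1 + (-39)²)) = 151 - (164 + (-1 + 1521)) = 151 - (164 + 1520) = 151 - 1*1684 = 151 - 1684 = -1533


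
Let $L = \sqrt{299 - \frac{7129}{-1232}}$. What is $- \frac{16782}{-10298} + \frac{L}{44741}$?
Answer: $\frac{8391}{5149} + \frac{\sqrt{28913269}}{13780228} \approx 1.63$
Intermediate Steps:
$L = \frac{\sqrt{28913269}}{308}$ ($L = \sqrt{299 - - \frac{7129}{1232}} = \sqrt{299 + \frac{7129}{1232}} = \sqrt{\frac{375497}{1232}} = \frac{\sqrt{28913269}}{308} \approx 17.458$)
$- \frac{16782}{-10298} + \frac{L}{44741} = - \frac{16782}{-10298} + \frac{\frac{1}{308} \sqrt{28913269}}{44741} = \left(-16782\right) \left(- \frac{1}{10298}\right) + \frac{\sqrt{28913269}}{308} \cdot \frac{1}{44741} = \frac{8391}{5149} + \frac{\sqrt{28913269}}{13780228}$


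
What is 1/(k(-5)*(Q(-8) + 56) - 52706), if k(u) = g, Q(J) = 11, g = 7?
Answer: -1/52237 ≈ -1.9144e-5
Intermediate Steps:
k(u) = 7
1/(k(-5)*(Q(-8) + 56) - 52706) = 1/(7*(11 + 56) - 52706) = 1/(7*67 - 52706) = 1/(469 - 52706) = 1/(-52237) = -1/52237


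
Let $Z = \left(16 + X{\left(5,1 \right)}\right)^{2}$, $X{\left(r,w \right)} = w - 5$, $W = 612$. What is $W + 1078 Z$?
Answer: $155844$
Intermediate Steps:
$X{\left(r,w \right)} = -5 + w$
$Z = 144$ ($Z = \left(16 + \left(-5 + 1\right)\right)^{2} = \left(16 - 4\right)^{2} = 12^{2} = 144$)
$W + 1078 Z = 612 + 1078 \cdot 144 = 612 + 155232 = 155844$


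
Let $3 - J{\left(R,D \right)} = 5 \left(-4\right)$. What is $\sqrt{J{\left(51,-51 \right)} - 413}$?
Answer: $i \sqrt{390} \approx 19.748 i$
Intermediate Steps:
$J{\left(R,D \right)} = 23$ ($J{\left(R,D \right)} = 3 - 5 \left(-4\right) = 3 - -20 = 3 + 20 = 23$)
$\sqrt{J{\left(51,-51 \right)} - 413} = \sqrt{23 - 413} = \sqrt{-390} = i \sqrt{390}$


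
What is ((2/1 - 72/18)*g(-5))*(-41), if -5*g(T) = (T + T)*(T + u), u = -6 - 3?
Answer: -2296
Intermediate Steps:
u = -9
g(T) = -2*T*(-9 + T)/5 (g(T) = -(T + T)*(T - 9)/5 = -2*T*(-9 + T)/5)
((2/1 - 72/18)*g(-5))*(-41) = ((2/1 - 72/18)*((⅖)*(-5)*(9 - 1*(-5))))*(-41) = ((2*1 - 72*1/18)*((⅖)*(-5)*(9 + 5)))*(-41) = ((2 - 4)*((⅖)*(-5)*14))*(-41) = -2*(-28)*(-41) = 56*(-41) = -2296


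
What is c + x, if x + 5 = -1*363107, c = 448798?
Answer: 85686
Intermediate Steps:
x = -363112 (x = -5 - 1*363107 = -5 - 363107 = -363112)
c + x = 448798 - 363112 = 85686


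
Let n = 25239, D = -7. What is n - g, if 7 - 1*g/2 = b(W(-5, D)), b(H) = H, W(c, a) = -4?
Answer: 25217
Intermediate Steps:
g = 22 (g = 14 - 2*(-4) = 14 + 8 = 22)
n - g = 25239 - 1*22 = 25239 - 22 = 25217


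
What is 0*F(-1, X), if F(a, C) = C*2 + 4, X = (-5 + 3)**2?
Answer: 0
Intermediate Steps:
X = 4 (X = (-2)**2 = 4)
F(a, C) = 4 + 2*C (F(a, C) = 2*C + 4 = 4 + 2*C)
0*F(-1, X) = 0*(4 + 2*4) = 0*(4 + 8) = 0*12 = 0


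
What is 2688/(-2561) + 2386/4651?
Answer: -6391342/11911211 ≈ -0.53658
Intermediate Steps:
2688/(-2561) + 2386/4651 = 2688*(-1/2561) + 2386*(1/4651) = -2688/2561 + 2386/4651 = -6391342/11911211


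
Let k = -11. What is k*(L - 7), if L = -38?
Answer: 495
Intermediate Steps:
k*(L - 7) = -11*(-38 - 7) = -11*(-45) = 495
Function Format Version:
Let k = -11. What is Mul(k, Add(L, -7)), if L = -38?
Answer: 495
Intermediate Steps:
Mul(k, Add(L, -7)) = Mul(-11, Add(-38, -7)) = Mul(-11, -45) = 495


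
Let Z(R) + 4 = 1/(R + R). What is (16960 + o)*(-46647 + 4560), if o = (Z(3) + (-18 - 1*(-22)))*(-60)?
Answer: -713374650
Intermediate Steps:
Z(R) = -4 + 1/(2*R) (Z(R) = -4 + 1/(R + R) = -4 + 1/(2*R))
o = -10 (o = ((-4 + (½)/3) + (-18 - 1*(-22)))*(-60) = ((-4 + (½)*(⅓)) + (-18 + 22))*(-60) = ((-4 + ⅙) + 4)*(-60) = (-23/6 + 4)*(-60) = (⅙)*(-60) = -10)
(16960 + o)*(-46647 + 4560) = (16960 - 10)*(-46647 + 4560) = 16950*(-42087) = -713374650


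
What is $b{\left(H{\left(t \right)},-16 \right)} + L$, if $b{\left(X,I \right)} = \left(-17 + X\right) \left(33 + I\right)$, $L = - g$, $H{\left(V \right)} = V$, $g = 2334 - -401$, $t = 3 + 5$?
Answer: $-2888$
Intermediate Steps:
$t = 8$
$g = 2735$ ($g = 2334 + 401 = 2735$)
$L = -2735$ ($L = \left(-1\right) 2735 = -2735$)
$b{\left(H{\left(t \right)},-16 \right)} + L = \left(-561 - -272 + 33 \cdot 8 - 128\right) - 2735 = \left(-561 + 272 + 264 - 128\right) - 2735 = -153 - 2735 = -2888$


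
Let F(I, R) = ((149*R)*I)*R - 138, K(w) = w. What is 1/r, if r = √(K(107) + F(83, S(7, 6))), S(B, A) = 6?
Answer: √445181/445181 ≈ 0.0014988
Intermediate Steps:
F(I, R) = -138 + 149*I*R² (F(I, R) = (149*I*R)*R - 138 = 149*I*R² - 138 = -138 + 149*I*R²)
r = √445181 (r = √(107 + (-138 + 149*83*6²)) = √(107 + (-138 + 149*83*36)) = √(107 + (-138 + 445212)) = √(107 + 445074) = √445181 ≈ 667.22)
1/r = 1/(√445181) = √445181/445181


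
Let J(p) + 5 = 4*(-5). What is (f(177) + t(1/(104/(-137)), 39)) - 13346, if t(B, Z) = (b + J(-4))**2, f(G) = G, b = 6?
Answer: -12808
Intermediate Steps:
J(p) = -25 (J(p) = -5 + 4*(-5) = -5 - 20 = -25)
t(B, Z) = 361 (t(B, Z) = (6 - 25)**2 = (-19)**2 = 361)
(f(177) + t(1/(104/(-137)), 39)) - 13346 = (177 + 361) - 13346 = 538 - 13346 = -12808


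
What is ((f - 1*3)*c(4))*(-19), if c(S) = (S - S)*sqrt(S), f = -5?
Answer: 0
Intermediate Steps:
c(S) = 0 (c(S) = 0*sqrt(S) = 0)
((f - 1*3)*c(4))*(-19) = ((-5 - 1*3)*0)*(-19) = ((-5 - 3)*0)*(-19) = -8*0*(-19) = 0*(-19) = 0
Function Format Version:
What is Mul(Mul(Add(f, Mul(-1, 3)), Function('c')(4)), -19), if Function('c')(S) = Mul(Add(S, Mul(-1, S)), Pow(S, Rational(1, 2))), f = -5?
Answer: 0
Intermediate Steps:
Function('c')(S) = 0 (Function('c')(S) = Mul(0, Pow(S, Rational(1, 2))) = 0)
Mul(Mul(Add(f, Mul(-1, 3)), Function('c')(4)), -19) = Mul(Mul(Add(-5, Mul(-1, 3)), 0), -19) = Mul(Mul(Add(-5, -3), 0), -19) = Mul(Mul(-8, 0), -19) = Mul(0, -19) = 0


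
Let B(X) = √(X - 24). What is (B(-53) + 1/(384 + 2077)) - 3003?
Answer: -7390382/2461 + I*√77 ≈ -3003.0 + 8.775*I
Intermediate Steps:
B(X) = √(-24 + X)
(B(-53) + 1/(384 + 2077)) - 3003 = (√(-24 - 53) + 1/(384 + 2077)) - 3003 = (√(-77) + 1/2461) - 3003 = (I*√77 + 1/2461) - 3003 = (1/2461 + I*√77) - 3003 = -7390382/2461 + I*√77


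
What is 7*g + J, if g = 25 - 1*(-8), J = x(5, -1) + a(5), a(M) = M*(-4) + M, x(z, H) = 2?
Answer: 218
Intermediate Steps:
a(M) = -3*M (a(M) = -4*M + M = -3*M)
J = -13 (J = 2 - 3*5 = 2 - 15 = -13)
g = 33 (g = 25 + 8 = 33)
7*g + J = 7*33 - 13 = 231 - 13 = 218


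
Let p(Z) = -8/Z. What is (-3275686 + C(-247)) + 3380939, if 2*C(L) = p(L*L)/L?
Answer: 1586080928423/15069223 ≈ 1.0525e+5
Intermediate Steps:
C(L) = -4/L³ (C(L) = ((-8/L²)/L)/2 = (-8/L³)/2 = -4/L³)
(-3275686 + C(-247)) + 3380939 = (-3275686 - 4/(-247)³) + 3380939 = (-3275686 - 4*(-1/15069223)) + 3380939 = (-3275686 + 4/15069223) + 3380939 = -49362042811974/15069223 + 3380939 = 1586080928423/15069223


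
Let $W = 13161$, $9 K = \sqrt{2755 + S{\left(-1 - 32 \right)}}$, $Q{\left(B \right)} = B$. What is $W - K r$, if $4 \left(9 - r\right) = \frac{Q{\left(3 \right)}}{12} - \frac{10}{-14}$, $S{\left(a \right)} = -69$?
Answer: $13161 - \frac{109 \sqrt{2686}}{112} \approx 13111.0$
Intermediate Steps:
$r = \frac{981}{112}$ ($r = 9 - \frac{\frac{3}{12} - \frac{10}{-14}}{4} = 9 - \frac{3 \cdot \frac{1}{12} - - \frac{5}{7}}{4} = 9 - \frac{\frac{1}{4} + \frac{5}{7}}{4} = 9 - \frac{27}{112} = \frac{981}{112} \approx 8.7589$)
$K = \frac{\sqrt{2686}}{9}$ ($K = \frac{\sqrt{2755 - 69}}{9} = \frac{\sqrt{2686}}{9} \approx 5.7585$)
$W - K r = 13161 - \frac{\sqrt{2686}}{9} \cdot \frac{981}{112} = 13161 - \frac{109 \sqrt{2686}}{112}$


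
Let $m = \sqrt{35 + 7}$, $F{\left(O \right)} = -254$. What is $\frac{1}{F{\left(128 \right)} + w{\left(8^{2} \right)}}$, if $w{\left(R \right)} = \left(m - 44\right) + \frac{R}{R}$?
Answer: $- \frac{99}{29389} - \frac{\sqrt{42}}{88167} \approx -0.0034421$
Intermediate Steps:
$m = \sqrt{42} \approx 6.4807$
$w{\left(R \right)} = -43 + \sqrt{42}$ ($w{\left(R \right)} = \left(\sqrt{42} - 44\right) + \frac{R}{R} = \left(-44 + \sqrt{42}\right) + 1 = -43 + \sqrt{42}$)
$\frac{1}{F{\left(128 \right)} + w{\left(8^{2} \right)}} = \frac{1}{-254 - \left(43 - \sqrt{42}\right)} = \frac{1}{-297 + \sqrt{42}}$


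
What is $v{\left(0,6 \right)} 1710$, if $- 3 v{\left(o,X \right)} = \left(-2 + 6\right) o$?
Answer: $0$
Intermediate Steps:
$v{\left(o,X \right)} = - \frac{4 o}{3}$ ($v{\left(o,X \right)} = - \frac{\left(-2 + 6\right) o}{3} = - \frac{4 o}{3}$)
$v{\left(0,6 \right)} 1710 = \left(- \frac{4}{3}\right) 0 \cdot 1710 = 0 \cdot 1710 = 0$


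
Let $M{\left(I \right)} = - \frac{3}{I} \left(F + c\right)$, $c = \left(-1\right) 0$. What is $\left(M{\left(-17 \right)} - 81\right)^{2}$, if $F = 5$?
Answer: $\frac{1855044}{289} \approx 6418.8$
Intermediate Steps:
$c = 0$
$M{\left(I \right)} = - \frac{15}{I}$ ($M{\left(I \right)} = - \frac{3}{I} \left(5 + 0\right) = - \frac{3}{I} 5 = - \frac{15}{I}$)
$\left(M{\left(-17 \right)} - 81\right)^{2} = \left(- \frac{15}{-17} - 81\right)^{2} = \left(\left(-15\right) \left(- \frac{1}{17}\right) - 81\right)^{2} = \left(\frac{15}{17} - 81\right)^{2} = \left(- \frac{1362}{17}\right)^{2} = \frac{1855044}{289}$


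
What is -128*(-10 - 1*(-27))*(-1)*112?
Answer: 243712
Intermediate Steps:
-128*(-10 - 1*(-27))*(-1)*112 = -128*(-10 + 27)*(-1)*112 = -2176*(-1)*112 = -128*(-17)*112 = 2176*112 = 243712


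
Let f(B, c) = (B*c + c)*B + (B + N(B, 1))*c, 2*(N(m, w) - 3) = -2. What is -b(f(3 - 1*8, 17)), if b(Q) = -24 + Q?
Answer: -265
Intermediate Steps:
N(m, w) = 2 (N(m, w) = 3 + (½)*(-2) = 3 - 1 = 2)
f(B, c) = B*(c + B*c) + c*(2 + B) (f(B, c) = (B*c + c)*B + (B + 2)*c = (c + B*c)*B + (2 + B)*c = B*(c + B*c) + c*(2 + B))
-b(f(3 - 1*8, 17)) = -(-24 + 17*(2 + (3 - 1*8)² + 2*(3 - 1*8))) = -(-24 + 17*(2 + (3 - 8)² + 2*(3 - 8))) = -(-24 + 17*(2 + (-5)² + 2*(-5))) = -(-24 + 17*(2 + 25 - 10)) = -(-24 + 17*17) = -(-24 + 289) = -1*265 = -265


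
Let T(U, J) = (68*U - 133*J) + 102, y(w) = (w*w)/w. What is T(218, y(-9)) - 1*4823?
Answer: 11300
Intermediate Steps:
y(w) = w (y(w) = w²/w = w)
T(U, J) = 102 - 133*J + 68*U (T(U, J) = (-133*J + 68*U) + 102 = 102 - 133*J + 68*U)
T(218, y(-9)) - 1*4823 = (102 - 133*(-9) + 68*218) - 1*4823 = (102 + 1197 + 14824) - 4823 = 16123 - 4823 = 11300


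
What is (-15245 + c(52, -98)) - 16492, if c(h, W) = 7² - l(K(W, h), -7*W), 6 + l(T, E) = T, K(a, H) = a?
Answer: -31584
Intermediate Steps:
l(T, E) = -6 + T
c(h, W) = 55 - W (c(h, W) = 7² - (-6 + W) = 49 + (6 - W) = 55 - W)
(-15245 + c(52, -98)) - 16492 = (-15245 + (55 - 1*(-98))) - 16492 = (-15245 + (55 + 98)) - 16492 = (-15245 + 153) - 16492 = -15092 - 16492 = -31584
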